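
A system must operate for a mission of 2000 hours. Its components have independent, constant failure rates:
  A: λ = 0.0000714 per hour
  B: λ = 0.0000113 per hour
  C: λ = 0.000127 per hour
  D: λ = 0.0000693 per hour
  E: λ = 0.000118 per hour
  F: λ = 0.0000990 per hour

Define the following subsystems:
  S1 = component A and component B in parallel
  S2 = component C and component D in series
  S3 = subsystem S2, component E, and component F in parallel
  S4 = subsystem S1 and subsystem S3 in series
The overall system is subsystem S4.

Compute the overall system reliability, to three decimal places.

R(A) = exp(−0.0000714 × 2000) = 0.86693
R(B) = exp(−0.0000113 × 2000) = 0.97765
R(C) = exp(−0.000127 × 2000) = 0.77569
R(D) = exp(−0.0000693 × 2000) = 0.87058
R(E) = exp(−0.000118 × 2000) = 0.78978
R(F) = exp(−0.0000990 × 2000) = 0.82037
Parallel (A and B): 1 − (1 − 0.86693)(1 − 0.97765) = 0.99703
Series (C and D): 0.77569 × 0.87058 = 0.67530
Parallel ([0.67530], E, and F): 1 − (1 − 0.67530)(1 − 0.78978)(1 − 0.82037) = 0.98774
Series ([0.99703] and [0.98774]): 0.99703 × 0.98774 = 0.985

0.985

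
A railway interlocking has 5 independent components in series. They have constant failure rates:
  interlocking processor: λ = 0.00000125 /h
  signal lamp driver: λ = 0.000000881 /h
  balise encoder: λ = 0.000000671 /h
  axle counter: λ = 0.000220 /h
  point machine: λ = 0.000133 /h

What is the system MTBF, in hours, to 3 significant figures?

2810

Series of exponential components: λ_sys = Σ λ_i
λ_sys = 0.00000125 + 0.000000881 + 0.000000671 + 0.000220 + 0.000133 = 3.5580e-04 /h
MTBF = 1 / λ_sys = 2810 h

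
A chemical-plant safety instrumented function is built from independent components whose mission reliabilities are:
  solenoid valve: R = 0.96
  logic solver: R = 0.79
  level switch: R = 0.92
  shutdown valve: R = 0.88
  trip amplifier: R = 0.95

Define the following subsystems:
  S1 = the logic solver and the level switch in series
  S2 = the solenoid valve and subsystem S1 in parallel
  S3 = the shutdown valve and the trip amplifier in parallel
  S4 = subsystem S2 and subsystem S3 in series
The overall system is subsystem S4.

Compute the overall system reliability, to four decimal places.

Series (logic solver and level switch): 0.790000 × 0.920000 = 0.726800
Parallel (solenoid valve and [0.726800]): 1 − (1 − 0.960000)(1 − 0.726800) = 0.989072
Parallel (shutdown valve and trip amplifier): 1 − (1 − 0.880000)(1 − 0.950000) = 0.994000
Series ([0.989072] and [0.994000]): 0.989072 × 0.994000 = 0.9831

0.9831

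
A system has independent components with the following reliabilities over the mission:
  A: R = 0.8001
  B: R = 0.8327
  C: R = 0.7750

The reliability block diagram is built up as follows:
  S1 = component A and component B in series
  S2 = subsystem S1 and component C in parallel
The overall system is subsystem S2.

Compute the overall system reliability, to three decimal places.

Series (A and B): 0.80010 × 0.83270 = 0.66624
Parallel ([0.66624] and C): 1 − (1 − 0.66624)(1 − 0.77500) = 0.925

0.925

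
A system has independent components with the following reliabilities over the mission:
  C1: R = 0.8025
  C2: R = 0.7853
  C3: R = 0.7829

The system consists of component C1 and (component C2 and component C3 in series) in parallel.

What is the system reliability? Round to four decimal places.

0.9239

Series (C2 and C3): 0.785300 × 0.782900 = 0.614811
Parallel (C1 and [0.614811]): 1 − (1 − 0.802500)(1 − 0.614811) = 0.9239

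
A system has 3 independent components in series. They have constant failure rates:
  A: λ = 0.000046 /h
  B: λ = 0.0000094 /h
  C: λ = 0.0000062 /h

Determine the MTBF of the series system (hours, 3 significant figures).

Series of exponential components: λ_sys = Σ λ_i
λ_sys = 0.000046 + 0.0000094 + 0.0000062 = 6.1600e-05 /h
MTBF = 1 / λ_sys = 16200 h

16200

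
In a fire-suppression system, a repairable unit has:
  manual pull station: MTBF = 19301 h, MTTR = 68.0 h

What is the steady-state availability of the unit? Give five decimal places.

0.99649

A(manual pull station) = MTBF/(MTBF+MTTR) = 19301/(19301+68.0) = 0.99649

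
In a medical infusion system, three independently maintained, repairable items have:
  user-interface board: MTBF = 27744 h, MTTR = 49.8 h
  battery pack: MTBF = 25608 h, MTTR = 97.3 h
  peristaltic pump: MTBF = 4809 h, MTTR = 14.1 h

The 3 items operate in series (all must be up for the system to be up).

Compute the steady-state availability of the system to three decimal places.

0.992

A(user-interface board) = MTBF/(MTBF+MTTR) = 27744/(27744+49.8) = 0.998208
A(battery pack) = MTBF/(MTBF+MTTR) = 25608/(25608+97.3) = 0.996215
A(peristaltic pump) = MTBF/(MTBF+MTTR) = 4809/(4809+14.1) = 0.997077
Series availability: 0.998208 × 0.996215 × 0.997077 = 0.992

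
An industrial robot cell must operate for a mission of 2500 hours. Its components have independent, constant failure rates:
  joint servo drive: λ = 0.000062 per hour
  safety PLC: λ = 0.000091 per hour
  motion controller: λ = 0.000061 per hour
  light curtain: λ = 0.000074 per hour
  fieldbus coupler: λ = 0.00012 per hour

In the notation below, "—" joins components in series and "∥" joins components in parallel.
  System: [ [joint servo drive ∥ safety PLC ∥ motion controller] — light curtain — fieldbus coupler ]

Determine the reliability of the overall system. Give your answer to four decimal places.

0.6132

R(joint servo drive) = exp(−0.000062 × 2500) = 0.856415
R(safety PLC) = exp(−0.000091 × 2500) = 0.796522
R(motion controller) = exp(−0.000061 × 2500) = 0.858559
R(light curtain) = exp(−0.000074 × 2500) = 0.831104
R(fieldbus coupler) = exp(−0.00012 × 2500) = 0.740818
Parallel (joint servo drive, safety PLC, and motion controller): 1 − (1 − 0.856415)(1 − 0.796522)(1 − 0.858559) = 0.995868
Series ([0.995868], light curtain, and fieldbus coupler): 0.995868 × 0.831104 × 0.740818 = 0.6132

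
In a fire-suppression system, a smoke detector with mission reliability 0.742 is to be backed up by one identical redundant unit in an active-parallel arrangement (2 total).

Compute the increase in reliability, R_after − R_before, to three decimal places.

R_before = 0.742
R_after = 1 − (1 − 0.742)^2 = 0.933
ΔR = 0.933 − 0.742 = 0.191

0.191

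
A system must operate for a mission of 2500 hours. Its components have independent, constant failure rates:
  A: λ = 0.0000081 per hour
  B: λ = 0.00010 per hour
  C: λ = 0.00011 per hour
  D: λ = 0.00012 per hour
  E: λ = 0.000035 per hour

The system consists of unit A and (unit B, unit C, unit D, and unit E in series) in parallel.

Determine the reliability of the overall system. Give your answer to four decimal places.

0.9880

R(A) = exp(−0.0000081 × 2500) = 0.979954
R(B) = exp(−0.00010 × 2500) = 0.778801
R(C) = exp(−0.00011 × 2500) = 0.759572
R(D) = exp(−0.00012 × 2500) = 0.740818
R(E) = exp(−0.000035 × 2500) = 0.916219
Series (B, C, D, and E): 0.778801 × 0.759572 × 0.740818 × 0.916219 = 0.401519
Parallel (A and [0.401519]): 1 − (1 − 0.979954)(1 − 0.401519) = 0.9880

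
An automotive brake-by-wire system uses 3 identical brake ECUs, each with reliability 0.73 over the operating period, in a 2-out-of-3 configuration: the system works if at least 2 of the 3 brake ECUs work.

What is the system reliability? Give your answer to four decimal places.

R = Σ_{i=2}^{3} C(3,i) p^i (1−p)^{3−i} with p = 0.73
C(3,2)·0.73^2·0.27^1 = 0.431649
C(3,3)·0.73^3·0.27^0 = 0.389017
Sum = 0.8207

0.8207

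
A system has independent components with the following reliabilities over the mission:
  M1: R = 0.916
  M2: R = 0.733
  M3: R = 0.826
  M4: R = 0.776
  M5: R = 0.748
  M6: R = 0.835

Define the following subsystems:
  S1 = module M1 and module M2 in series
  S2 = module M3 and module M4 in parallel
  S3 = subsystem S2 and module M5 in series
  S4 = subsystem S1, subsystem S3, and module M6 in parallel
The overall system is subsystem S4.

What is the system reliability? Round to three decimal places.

Series (M1 and M2): 0.91600 × 0.73300 = 0.67143
Parallel (M3 and M4): 1 − (1 − 0.82600)(1 − 0.77600) = 0.96102
Series ([0.96102] and M5): 0.96102 × 0.74800 = 0.71884
Parallel ([0.67143], [0.71884], and M6): 1 − (1 − 0.67143)(1 − 0.71884)(1 − 0.83500) = 0.985

0.985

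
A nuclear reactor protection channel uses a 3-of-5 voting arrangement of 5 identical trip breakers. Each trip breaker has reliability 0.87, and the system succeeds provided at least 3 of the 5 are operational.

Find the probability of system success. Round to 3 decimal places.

R = Σ_{i=3}^{5} C(5,i) p^i (1−p)^{5−i} with p = 0.87
C(5,3)·0.87^3·0.13^2 = 0.11129
C(5,4)·0.87^4·0.13^1 = 0.37238
C(5,5)·0.87^5·0.13^0 = 0.49842
Sum = 0.982

0.982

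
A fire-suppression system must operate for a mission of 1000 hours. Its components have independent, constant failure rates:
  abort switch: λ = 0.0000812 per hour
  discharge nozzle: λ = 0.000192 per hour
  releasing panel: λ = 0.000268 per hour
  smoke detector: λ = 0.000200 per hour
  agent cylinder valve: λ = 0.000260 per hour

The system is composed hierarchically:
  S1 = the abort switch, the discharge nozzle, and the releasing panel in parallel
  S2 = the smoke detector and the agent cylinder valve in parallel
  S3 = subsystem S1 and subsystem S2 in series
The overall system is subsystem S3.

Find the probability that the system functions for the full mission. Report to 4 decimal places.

R(abort switch) = exp(−0.0000812 × 1000) = 0.922009
R(discharge nozzle) = exp(−0.000192 × 1000) = 0.825307
R(releasing panel) = exp(−0.000268 × 1000) = 0.764908
R(smoke detector) = exp(−0.000200 × 1000) = 0.818731
R(agent cylinder valve) = exp(−0.000260 × 1000) = 0.771052
Parallel (abort switch, discharge nozzle, and releasing panel): 1 − (1 − 0.922009)(1 − 0.825307)(1 − 0.764908) = 0.996797
Parallel (smoke detector and agent cylinder valve): 1 − (1 − 0.818731)(1 − 0.771052) = 0.958499
Series ([0.996797] and [0.958499]): 0.996797 × 0.958499 = 0.9554

0.9554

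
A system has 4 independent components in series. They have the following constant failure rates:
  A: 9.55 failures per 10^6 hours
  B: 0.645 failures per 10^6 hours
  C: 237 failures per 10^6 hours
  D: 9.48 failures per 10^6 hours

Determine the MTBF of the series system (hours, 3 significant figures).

Series of exponential components: λ_sys = Σ λ_i
λ_sys = 0.00000955 + 0.000000645 + 0.000237 + 0.00000948 = 2.5667e-04 /h
MTBF = 1 / λ_sys = 3900 h

3900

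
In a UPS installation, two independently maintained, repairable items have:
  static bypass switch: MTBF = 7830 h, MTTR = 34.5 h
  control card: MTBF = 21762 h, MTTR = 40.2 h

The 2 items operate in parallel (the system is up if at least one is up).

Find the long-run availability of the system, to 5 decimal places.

0.99999

A(static bypass switch) = MTBF/(MTBF+MTTR) = 7830/(7830+34.5) = 0.995613
A(control card) = MTBF/(MTBF+MTTR) = 21762/(21762+40.2) = 0.998156
Parallel availability: 1 − (1 − 0.995613)(1 − 0.998156) = 0.99999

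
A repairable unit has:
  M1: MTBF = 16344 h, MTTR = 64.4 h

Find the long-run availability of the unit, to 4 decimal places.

A(M1) = MTBF/(MTBF+MTTR) = 16344/(16344+64.4) = 0.9961

0.9961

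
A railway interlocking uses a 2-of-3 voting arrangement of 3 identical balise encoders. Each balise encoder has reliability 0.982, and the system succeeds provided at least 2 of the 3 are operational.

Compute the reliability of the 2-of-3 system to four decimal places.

0.9990

R = Σ_{i=2}^{3} C(3,i) p^i (1−p)^{3−i} with p = 0.982
C(3,2)·0.982^2·0.018^1 = 0.052073
C(3,3)·0.982^3·0.018^0 = 0.946966
Sum = 0.9990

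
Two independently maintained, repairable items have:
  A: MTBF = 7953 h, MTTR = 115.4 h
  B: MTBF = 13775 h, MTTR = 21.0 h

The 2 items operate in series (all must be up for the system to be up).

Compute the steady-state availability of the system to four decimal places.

0.9842

A(A) = MTBF/(MTBF+MTTR) = 7953/(7953+115.4) = 0.985697
A(B) = MTBF/(MTBF+MTTR) = 13775/(13775+21.0) = 0.998478
Series availability: 0.985697 × 0.998478 = 0.9842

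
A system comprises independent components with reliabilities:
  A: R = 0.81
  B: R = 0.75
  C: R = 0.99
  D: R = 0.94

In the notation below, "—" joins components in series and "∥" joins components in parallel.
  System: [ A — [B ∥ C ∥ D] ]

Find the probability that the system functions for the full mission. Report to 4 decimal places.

Parallel (B, C, and D): 1 − (1 − 0.750000)(1 − 0.990000)(1 − 0.940000) = 0.999850
Series (A and [0.999850]): 0.810000 × 0.999850 = 0.8099

0.8099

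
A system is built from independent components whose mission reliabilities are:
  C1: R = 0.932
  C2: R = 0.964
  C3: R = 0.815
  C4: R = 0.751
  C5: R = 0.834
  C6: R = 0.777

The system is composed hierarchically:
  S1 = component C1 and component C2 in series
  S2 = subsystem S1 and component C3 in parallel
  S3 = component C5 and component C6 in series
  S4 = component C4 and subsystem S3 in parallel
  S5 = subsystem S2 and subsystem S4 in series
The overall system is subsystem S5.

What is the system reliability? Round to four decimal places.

Series (C1 and C2): 0.932000 × 0.964000 = 0.898448
Parallel ([0.898448] and C3): 1 − (1 − 0.898448)(1 − 0.815000) = 0.981213
Series (C5 and C6): 0.834000 × 0.777000 = 0.648018
Parallel (C4 and [0.648018]): 1 − (1 − 0.751000)(1 − 0.648018) = 0.912356
Series ([0.981213] and [0.912356]): 0.981213 × 0.912356 = 0.8952

0.8952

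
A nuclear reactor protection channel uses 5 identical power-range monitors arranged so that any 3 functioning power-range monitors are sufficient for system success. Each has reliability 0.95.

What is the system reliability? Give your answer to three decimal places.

R = Σ_{i=3}^{5} C(5,i) p^i (1−p)^{5−i} with p = 0.95
C(5,3)·0.95^3·0.05^2 = 0.02143
C(5,4)·0.95^4·0.05^1 = 0.20363
C(5,5)·0.95^5·0.05^0 = 0.77378
Sum = 0.999

0.999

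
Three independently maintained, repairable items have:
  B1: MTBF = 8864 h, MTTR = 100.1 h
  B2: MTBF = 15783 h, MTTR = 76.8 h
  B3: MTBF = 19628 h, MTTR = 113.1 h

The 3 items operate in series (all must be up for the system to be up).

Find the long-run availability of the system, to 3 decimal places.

A(B1) = MTBF/(MTBF+MTTR) = 8864/(8864+100.1) = 0.988833
A(B2) = MTBF/(MTBF+MTTR) = 15783/(15783+76.8) = 0.995158
A(B3) = MTBF/(MTBF+MTTR) = 19628/(19628+113.1) = 0.994271
Series availability: 0.988833 × 0.995158 × 0.994271 = 0.978

0.978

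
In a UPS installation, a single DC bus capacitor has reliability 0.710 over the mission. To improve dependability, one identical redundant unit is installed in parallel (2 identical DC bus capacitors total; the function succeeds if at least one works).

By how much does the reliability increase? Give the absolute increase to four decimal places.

R_before = 0.710
R_after = 1 − (1 − 0.710)^2 = 0.9159
ΔR = 0.9159 − 0.710 = 0.2059

0.2059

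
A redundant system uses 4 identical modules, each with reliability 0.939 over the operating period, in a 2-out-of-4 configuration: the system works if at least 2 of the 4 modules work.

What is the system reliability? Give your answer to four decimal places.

R = Σ_{i=2}^{4} C(4,i) p^i (1−p)^{4−i} with p = 0.939
C(4,2)·0.939^2·0.061^2 = 0.019685
C(4,3)·0.939^3·0.061^1 = 0.202016
C(4,4)·0.939^4·0.061^0 = 0.777432
Sum = 0.9991

0.9991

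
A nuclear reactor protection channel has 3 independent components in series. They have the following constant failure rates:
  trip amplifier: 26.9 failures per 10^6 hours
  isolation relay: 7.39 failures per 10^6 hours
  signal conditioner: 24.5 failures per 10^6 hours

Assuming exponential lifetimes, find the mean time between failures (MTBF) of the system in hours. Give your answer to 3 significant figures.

17000

Series of exponential components: λ_sys = Σ λ_i
λ_sys = 0.0000269 + 0.00000739 + 0.0000245 = 5.8790e-05 /h
MTBF = 1 / λ_sys = 17000 h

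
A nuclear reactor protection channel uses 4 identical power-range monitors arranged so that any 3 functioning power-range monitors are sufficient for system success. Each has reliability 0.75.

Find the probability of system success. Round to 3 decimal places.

R = Σ_{i=3}^{4} C(4,i) p^i (1−p)^{4−i} with p = 0.75
C(4,3)·0.75^3·0.25^1 = 0.42188
C(4,4)·0.75^4·0.25^0 = 0.31641
Sum = 0.738

0.738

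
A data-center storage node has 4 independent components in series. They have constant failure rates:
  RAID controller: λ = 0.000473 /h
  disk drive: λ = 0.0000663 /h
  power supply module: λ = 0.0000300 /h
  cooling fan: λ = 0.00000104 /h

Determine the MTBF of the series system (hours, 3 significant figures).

Series of exponential components: λ_sys = Σ λ_i
λ_sys = 0.000473 + 0.0000663 + 0.0000300 + 0.00000104 = 5.7034e-04 /h
MTBF = 1 / λ_sys = 1750 h

1750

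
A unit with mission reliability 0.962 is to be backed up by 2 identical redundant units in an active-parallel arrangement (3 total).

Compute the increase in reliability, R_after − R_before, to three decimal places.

0.038

R_before = 0.962
R_after = 1 − (1 − 0.962)^3 = 1.000
ΔR = 1.000 − 0.962 = 0.038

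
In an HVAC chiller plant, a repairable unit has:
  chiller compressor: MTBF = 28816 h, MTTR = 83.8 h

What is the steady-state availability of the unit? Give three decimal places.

A(chiller compressor) = MTBF/(MTBF+MTTR) = 28816/(28816+83.8) = 0.997

0.997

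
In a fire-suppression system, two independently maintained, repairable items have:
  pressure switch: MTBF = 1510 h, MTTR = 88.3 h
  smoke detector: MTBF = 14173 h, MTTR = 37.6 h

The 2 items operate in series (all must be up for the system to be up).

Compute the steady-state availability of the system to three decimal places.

0.942

A(pressure switch) = MTBF/(MTBF+MTTR) = 1510/(1510+88.3) = 0.944754
A(smoke detector) = MTBF/(MTBF+MTTR) = 14173/(14173+37.6) = 0.997354
Series availability: 0.944754 × 0.997354 = 0.942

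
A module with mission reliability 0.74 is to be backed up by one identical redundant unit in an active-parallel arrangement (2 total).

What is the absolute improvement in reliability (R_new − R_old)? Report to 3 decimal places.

R_before = 0.74
R_after = 1 − (1 − 0.74)^2 = 0.932
ΔR = 0.932 − 0.74 = 0.192

0.192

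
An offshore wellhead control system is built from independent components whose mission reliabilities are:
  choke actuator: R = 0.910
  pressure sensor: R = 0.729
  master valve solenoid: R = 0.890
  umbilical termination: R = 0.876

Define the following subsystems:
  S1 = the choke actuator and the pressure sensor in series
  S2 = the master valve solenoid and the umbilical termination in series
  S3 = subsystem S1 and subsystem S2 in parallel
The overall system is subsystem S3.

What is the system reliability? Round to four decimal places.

0.9258

Series (choke actuator and pressure sensor): 0.910000 × 0.729000 = 0.663390
Series (master valve solenoid and umbilical termination): 0.890000 × 0.876000 = 0.779640
Parallel ([0.663390] and [0.779640]): 1 − (1 − 0.663390)(1 − 0.779640) = 0.9258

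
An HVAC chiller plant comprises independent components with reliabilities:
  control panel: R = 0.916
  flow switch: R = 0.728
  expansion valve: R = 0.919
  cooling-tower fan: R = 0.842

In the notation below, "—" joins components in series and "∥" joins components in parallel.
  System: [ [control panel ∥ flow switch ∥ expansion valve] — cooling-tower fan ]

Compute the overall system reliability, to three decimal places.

Parallel (control panel, flow switch, and expansion valve): 1 − (1 − 0.91600)(1 − 0.72800)(1 − 0.91900) = 0.99815
Series ([0.99815] and cooling-tower fan): 0.99815 × 0.84200 = 0.840

0.840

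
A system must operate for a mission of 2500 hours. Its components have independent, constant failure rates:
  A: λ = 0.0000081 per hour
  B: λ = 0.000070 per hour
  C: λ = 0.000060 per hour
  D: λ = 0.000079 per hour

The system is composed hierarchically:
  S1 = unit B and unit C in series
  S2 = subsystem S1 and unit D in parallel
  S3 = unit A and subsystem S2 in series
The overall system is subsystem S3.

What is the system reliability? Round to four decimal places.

R(A) = exp(−0.0000081 × 2500) = 0.979954
R(B) = exp(−0.000070 × 2500) = 0.839457
R(C) = exp(−0.000060 × 2500) = 0.860708
R(D) = exp(−0.000079 × 2500) = 0.820780
Series (B and C): 0.839457 × 0.860708 = 0.722527
Parallel ([0.722527] and D): 1 − (1 − 0.722527)(1 − 0.820780) = 0.950271
Series (A and [0.950271]): 0.979954 × 0.950271 = 0.9312

0.9312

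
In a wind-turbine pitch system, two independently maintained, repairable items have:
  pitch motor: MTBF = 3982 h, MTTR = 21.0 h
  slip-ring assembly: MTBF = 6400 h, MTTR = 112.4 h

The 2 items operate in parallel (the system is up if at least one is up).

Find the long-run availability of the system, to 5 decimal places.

A(pitch motor) = MTBF/(MTBF+MTTR) = 3982/(3982+21.0) = 0.994754
A(slip-ring assembly) = MTBF/(MTBF+MTTR) = 6400/(6400+112.4) = 0.982741
Parallel availability: 1 − (1 − 0.994754)(1 − 0.982741) = 0.99991

0.99991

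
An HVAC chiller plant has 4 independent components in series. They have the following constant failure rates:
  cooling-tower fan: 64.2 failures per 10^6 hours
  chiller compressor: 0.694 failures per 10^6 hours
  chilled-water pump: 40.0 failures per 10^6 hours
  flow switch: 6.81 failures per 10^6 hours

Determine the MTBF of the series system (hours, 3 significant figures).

8950

Series of exponential components: λ_sys = Σ λ_i
λ_sys = 0.0000642 + 0.000000694 + 0.0000400 + 0.00000681 = 1.1170e-04 /h
MTBF = 1 / λ_sys = 8950 h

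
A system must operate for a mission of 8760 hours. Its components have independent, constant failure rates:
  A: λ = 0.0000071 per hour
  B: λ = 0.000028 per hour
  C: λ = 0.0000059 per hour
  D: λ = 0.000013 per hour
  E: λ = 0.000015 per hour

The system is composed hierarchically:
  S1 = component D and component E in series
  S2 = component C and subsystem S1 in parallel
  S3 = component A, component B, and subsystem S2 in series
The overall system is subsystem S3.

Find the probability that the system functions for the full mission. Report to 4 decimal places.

R(A) = exp(−0.0000071 × 8760) = 0.939699
R(B) = exp(−0.000028 × 8760) = 0.782485
R(C) = exp(−0.0000059 × 8760) = 0.949629
R(D) = exp(−0.000013 × 8760) = 0.892365
R(E) = exp(−0.000015 × 8760) = 0.876867
Series (D and E): 0.892365 × 0.876867 = 0.782485
Parallel (C and [0.782485]): 1 − (1 − 0.949629)(1 − 0.782485) = 0.989044
Series (A, B, and [0.989044]): 0.939699 × 0.782485 × 0.989044 = 0.7272

0.7272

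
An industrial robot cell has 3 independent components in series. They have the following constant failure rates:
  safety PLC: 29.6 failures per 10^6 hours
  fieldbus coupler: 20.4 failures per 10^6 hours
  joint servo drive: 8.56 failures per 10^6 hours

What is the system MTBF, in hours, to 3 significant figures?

17100

Series of exponential components: λ_sys = Σ λ_i
λ_sys = 0.0000296 + 0.0000204 + 0.00000856 = 5.8560e-05 /h
MTBF = 1 / λ_sys = 17100 h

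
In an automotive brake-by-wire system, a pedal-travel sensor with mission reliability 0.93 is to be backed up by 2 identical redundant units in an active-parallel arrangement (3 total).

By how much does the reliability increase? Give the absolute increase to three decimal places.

R_before = 0.93
R_after = 1 − (1 − 0.93)^3 = 1.000
ΔR = 1.000 − 0.93 = 0.070

0.070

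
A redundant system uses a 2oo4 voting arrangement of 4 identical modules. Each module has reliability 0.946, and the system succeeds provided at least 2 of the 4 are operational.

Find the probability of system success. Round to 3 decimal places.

R = Σ_{i=2}^{4} C(4,i) p^i (1−p)^{4−i} with p = 0.946
C(4,2)·0.946^2·0.054^2 = 0.01566
C(4,3)·0.946^3·0.054^1 = 0.18286
C(4,4)·0.946^4·0.054^0 = 0.80087
Sum = 0.999

0.999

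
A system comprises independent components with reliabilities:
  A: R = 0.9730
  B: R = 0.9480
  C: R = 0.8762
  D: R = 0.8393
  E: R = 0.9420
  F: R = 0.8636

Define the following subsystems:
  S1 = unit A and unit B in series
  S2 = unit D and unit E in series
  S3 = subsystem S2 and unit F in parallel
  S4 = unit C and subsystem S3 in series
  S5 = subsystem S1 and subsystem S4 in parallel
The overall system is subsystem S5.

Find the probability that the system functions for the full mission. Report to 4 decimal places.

0.9885

Series (A and B): 0.973000 × 0.948000 = 0.922404
Series (D and E): 0.839300 × 0.942000 = 0.790621
Parallel ([0.790621] and F): 1 − (1 − 0.790621)(1 − 0.863600) = 0.971441
Series (C and [0.971441]): 0.876200 × 0.971441 = 0.851177
Parallel ([0.922404] and [0.851177]): 1 − (1 − 0.922404)(1 − 0.851177) = 0.9885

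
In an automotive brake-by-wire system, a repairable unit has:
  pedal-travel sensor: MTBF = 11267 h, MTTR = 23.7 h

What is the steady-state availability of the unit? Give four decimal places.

A(pedal-travel sensor) = MTBF/(MTBF+MTTR) = 11267/(11267+23.7) = 0.9979

0.9979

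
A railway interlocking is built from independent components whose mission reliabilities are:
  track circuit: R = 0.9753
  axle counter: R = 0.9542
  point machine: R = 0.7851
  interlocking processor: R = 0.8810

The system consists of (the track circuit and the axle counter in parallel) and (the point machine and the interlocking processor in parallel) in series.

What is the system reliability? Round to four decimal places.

0.9733

Parallel (track circuit and axle counter): 1 − (1 − 0.975300)(1 − 0.954200) = 0.998869
Parallel (point machine and interlocking processor): 1 − (1 − 0.785100)(1 − 0.881000) = 0.974427
Series ([0.998869] and [0.974427]): 0.998869 × 0.974427 = 0.9733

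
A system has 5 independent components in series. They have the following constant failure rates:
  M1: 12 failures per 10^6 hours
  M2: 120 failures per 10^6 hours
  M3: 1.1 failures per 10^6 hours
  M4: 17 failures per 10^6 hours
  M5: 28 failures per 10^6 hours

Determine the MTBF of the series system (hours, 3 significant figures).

5610

Series of exponential components: λ_sys = Σ λ_i
λ_sys = 0.000012 + 0.00012 + 0.0000011 + 0.000017 + 0.000028 = 1.7810e-04 /h
MTBF = 1 / λ_sys = 5610 h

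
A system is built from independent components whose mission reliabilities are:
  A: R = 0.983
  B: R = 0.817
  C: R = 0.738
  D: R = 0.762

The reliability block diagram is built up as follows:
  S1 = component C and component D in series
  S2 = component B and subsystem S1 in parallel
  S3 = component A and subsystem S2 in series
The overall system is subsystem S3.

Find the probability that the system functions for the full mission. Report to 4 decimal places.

0.9043

Series (C and D): 0.738000 × 0.762000 = 0.562356
Parallel (B and [0.562356]): 1 − (1 − 0.817000)(1 − 0.562356) = 0.919911
Series (A and [0.919911]): 0.983000 × 0.919911 = 0.9043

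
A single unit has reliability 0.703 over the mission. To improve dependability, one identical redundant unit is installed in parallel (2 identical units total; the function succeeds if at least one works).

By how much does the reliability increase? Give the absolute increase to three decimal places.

R_before = 0.703
R_after = 1 − (1 − 0.703)^2 = 0.912
ΔR = 0.912 − 0.703 = 0.209

0.209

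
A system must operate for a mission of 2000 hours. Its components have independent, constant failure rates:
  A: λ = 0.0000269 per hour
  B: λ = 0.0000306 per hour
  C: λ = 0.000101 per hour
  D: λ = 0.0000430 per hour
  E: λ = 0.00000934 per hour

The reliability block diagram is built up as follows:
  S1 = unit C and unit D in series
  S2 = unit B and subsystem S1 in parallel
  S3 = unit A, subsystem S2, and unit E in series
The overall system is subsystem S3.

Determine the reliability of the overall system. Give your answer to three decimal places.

R(A) = exp(−0.0000269 × 2000) = 0.94762
R(B) = exp(−0.0000306 × 2000) = 0.94064
R(C) = exp(−0.000101 × 2000) = 0.81709
R(D) = exp(−0.0000430 × 2000) = 0.91759
R(E) = exp(−0.00000934 × 2000) = 0.98149
Series (C and D): 0.81709 × 0.91759 = 0.74975
Parallel (B and [0.74975]): 1 − (1 − 0.94064)(1 − 0.74975) = 0.98515
Series (A, [0.98515], and E): 0.94762 × 0.98515 × 0.98149 = 0.916

0.916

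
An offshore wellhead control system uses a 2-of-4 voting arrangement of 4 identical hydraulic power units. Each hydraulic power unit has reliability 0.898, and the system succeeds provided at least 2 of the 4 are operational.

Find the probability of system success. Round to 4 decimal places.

R = Σ_{i=2}^{4} C(4,i) p^i (1−p)^{4−i} with p = 0.898
C(4,2)·0.898^2·0.102^2 = 0.050339
C(4,3)·0.898^3·0.102^1 = 0.295454
C(4,4)·0.898^4·0.102^0 = 0.650287
Sum = 0.9961

0.9961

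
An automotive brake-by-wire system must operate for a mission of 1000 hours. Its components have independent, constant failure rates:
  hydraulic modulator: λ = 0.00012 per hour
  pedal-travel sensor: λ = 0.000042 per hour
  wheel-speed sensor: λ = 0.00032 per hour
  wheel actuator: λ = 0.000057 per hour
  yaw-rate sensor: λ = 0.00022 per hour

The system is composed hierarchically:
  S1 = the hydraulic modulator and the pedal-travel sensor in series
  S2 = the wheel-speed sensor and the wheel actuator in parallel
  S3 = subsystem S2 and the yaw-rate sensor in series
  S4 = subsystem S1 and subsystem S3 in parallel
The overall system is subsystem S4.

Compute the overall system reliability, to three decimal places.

0.969

R(hydraulic modulator) = exp(−0.00012 × 1000) = 0.88692
R(pedal-travel sensor) = exp(−0.000042 × 1000) = 0.95887
R(wheel-speed sensor) = exp(−0.00032 × 1000) = 0.72615
R(wheel actuator) = exp(−0.000057 × 1000) = 0.94459
R(yaw-rate sensor) = exp(−0.00022 × 1000) = 0.80252
Series (hydraulic modulator and pedal-travel sensor): 0.88692 × 0.95887 = 0.85044
Parallel (wheel-speed sensor and wheel actuator): 1 − (1 − 0.72615)(1 − 0.94459) = 0.98483
Series ([0.98483] and yaw-rate sensor): 0.98483 × 0.80252 = 0.79035
Parallel ([0.85044] and [0.79035]): 1 − (1 − 0.85044)(1 − 0.79035) = 0.969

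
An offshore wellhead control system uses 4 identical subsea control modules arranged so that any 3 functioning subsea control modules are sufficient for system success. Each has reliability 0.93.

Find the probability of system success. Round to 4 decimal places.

0.9733

R = Σ_{i=3}^{4} C(4,i) p^i (1−p)^{4−i} with p = 0.93
C(4,3)·0.93^3·0.07^1 = 0.225220
C(4,4)·0.93^4·0.07^0 = 0.748052
Sum = 0.9733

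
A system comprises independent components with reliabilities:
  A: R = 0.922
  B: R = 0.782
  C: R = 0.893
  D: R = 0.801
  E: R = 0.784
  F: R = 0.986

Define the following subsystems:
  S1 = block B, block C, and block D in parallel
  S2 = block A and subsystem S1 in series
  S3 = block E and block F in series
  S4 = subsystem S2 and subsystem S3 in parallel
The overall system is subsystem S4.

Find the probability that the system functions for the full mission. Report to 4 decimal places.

0.9813

Parallel (B, C, and D): 1 − (1 − 0.782000)(1 − 0.893000)(1 − 0.801000) = 0.995358
Series (A and [0.995358]): 0.922000 × 0.995358 = 0.917720
Series (E and F): 0.784000 × 0.986000 = 0.773024
Parallel ([0.917720] and [0.773024]): 1 − (1 − 0.917720)(1 − 0.773024) = 0.9813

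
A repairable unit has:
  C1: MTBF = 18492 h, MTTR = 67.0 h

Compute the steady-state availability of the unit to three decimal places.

0.996

A(C1) = MTBF/(MTBF+MTTR) = 18492/(18492+67.0) = 0.996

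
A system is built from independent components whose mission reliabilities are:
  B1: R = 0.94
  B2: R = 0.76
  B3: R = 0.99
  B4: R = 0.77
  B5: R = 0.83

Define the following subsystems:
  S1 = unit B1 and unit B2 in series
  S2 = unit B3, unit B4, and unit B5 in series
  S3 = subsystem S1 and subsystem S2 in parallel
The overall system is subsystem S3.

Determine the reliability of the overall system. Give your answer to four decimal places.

Series (B1 and B2): 0.940000 × 0.760000 = 0.714400
Series (B3, B4, and B5): 0.990000 × 0.770000 × 0.830000 = 0.632709
Parallel ([0.714400] and [0.632709]): 1 − (1 − 0.714400)(1 − 0.632709) = 0.8951

0.8951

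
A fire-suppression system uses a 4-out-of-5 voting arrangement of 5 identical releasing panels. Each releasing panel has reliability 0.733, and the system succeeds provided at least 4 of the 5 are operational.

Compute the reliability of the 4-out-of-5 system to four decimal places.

R = Σ_{i=4}^{5} C(5,i) p^i (1−p)^{5−i} with p = 0.733
C(5,4)·0.733^4·0.267^1 = 0.385387
C(5,5)·0.733^5·0.267^0 = 0.211602
Sum = 0.5970

0.5970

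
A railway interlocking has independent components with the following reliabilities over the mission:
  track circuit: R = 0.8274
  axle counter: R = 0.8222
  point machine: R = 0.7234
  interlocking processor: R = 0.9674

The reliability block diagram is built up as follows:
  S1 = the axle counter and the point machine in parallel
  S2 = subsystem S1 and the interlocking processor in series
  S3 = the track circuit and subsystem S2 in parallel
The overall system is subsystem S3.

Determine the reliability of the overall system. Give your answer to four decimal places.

Parallel (axle counter and point machine): 1 − (1 − 0.822200)(1 − 0.723400) = 0.950821
Series ([0.950821] and interlocking processor): 0.950821 × 0.967400 = 0.919824
Parallel (track circuit and [0.919824]): 1 − (1 − 0.827400)(1 − 0.919824) = 0.9862

0.9862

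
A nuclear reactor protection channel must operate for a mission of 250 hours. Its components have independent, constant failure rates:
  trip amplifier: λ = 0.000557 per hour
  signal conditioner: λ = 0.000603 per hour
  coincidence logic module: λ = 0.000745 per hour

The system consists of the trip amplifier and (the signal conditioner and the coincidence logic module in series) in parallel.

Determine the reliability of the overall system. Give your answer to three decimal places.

0.963

R(trip amplifier) = exp(−0.000557 × 250) = 0.87001
R(signal conditioner) = exp(−0.000603 × 250) = 0.86006
R(coincidence logic module) = exp(−0.000745 × 250) = 0.83007
Series (signal conditioner and coincidence logic module): 0.86006 × 0.83007 = 0.71391
Parallel (trip amplifier and [0.71391]): 1 − (1 − 0.87001)(1 − 0.71391) = 0.963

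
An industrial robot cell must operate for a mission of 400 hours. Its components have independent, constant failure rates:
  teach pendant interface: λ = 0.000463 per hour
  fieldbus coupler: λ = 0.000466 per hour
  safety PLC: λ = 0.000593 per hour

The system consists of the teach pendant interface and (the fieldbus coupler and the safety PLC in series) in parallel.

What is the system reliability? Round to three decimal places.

R(teach pendant interface) = exp(−0.000463 × 400) = 0.83094
R(fieldbus coupler) = exp(−0.000466 × 400) = 0.82994
R(safety PLC) = exp(−0.000593 × 400) = 0.78883
Series (fieldbus coupler and safety PLC): 0.82994 × 0.78883 = 0.65468
Parallel (teach pendant interface and [0.65468]): 1 − (1 − 0.83094)(1 − 0.65468) = 0.942

0.942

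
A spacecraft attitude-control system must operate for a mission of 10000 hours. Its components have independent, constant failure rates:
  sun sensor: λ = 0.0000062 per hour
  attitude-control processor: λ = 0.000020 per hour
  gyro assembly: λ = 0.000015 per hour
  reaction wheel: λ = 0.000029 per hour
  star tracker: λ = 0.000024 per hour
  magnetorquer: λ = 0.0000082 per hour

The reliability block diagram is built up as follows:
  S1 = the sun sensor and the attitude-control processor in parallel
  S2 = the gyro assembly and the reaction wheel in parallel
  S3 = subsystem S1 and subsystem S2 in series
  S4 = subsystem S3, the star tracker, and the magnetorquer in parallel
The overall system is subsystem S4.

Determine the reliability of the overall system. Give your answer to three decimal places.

0.999

R(sun sensor) = exp(−0.0000062 × 10000) = 0.93988
R(attitude-control processor) = exp(−0.000020 × 10000) = 0.81873
R(gyro assembly) = exp(−0.000015 × 10000) = 0.86071
R(reaction wheel) = exp(−0.000029 × 10000) = 0.74826
R(star tracker) = exp(−0.000024 × 10000) = 0.78663
R(magnetorquer) = exp(−0.0000082 × 10000) = 0.92127
Parallel (sun sensor and attitude-control processor): 1 − (1 − 0.93988)(1 − 0.81873) = 0.98910
Parallel (gyro assembly and reaction wheel): 1 − (1 − 0.86071)(1 − 0.74826) = 0.96494
Series ([0.98910] and [0.96494]): 0.98910 × 0.96494 = 0.95442
Parallel ([0.95442], star tracker, and magnetorquer): 1 − (1 − 0.95442)(1 − 0.78663)(1 − 0.92127) = 0.999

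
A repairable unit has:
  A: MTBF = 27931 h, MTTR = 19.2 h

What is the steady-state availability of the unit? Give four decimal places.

0.9993

A(A) = MTBF/(MTBF+MTTR) = 27931/(27931+19.2) = 0.9993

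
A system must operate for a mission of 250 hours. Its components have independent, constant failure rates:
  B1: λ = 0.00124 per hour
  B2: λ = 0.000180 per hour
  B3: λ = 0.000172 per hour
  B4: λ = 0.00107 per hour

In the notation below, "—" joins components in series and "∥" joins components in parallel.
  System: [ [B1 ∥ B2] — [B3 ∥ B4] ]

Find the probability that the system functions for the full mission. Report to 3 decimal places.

R(B1) = exp(−0.00124 × 250) = 0.73345
R(B2) = exp(−0.000180 × 250) = 0.95600
R(B3) = exp(−0.000172 × 250) = 0.95791
R(B4) = exp(−0.00107 × 250) = 0.76529
Parallel (B1 and B2): 1 − (1 − 0.73345)(1 − 0.95600) = 0.98827
Parallel (B3 and B4): 1 − (1 − 0.95791)(1 − 0.76529) = 0.99012
Series ([0.98827] and [0.99012]): 0.98827 × 0.99012 = 0.979

0.979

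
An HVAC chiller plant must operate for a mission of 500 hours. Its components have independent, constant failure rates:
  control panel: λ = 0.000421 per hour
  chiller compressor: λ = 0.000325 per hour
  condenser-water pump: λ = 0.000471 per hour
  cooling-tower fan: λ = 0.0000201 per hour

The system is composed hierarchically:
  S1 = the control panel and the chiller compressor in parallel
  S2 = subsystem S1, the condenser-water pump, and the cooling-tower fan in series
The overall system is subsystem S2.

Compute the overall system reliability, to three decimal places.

0.760

R(control panel) = exp(−0.000421 × 500) = 0.81018
R(chiller compressor) = exp(−0.000325 × 500) = 0.85002
R(condenser-water pump) = exp(−0.000471 × 500) = 0.79018
R(cooling-tower fan) = exp(−0.0000201 × 500) = 0.99000
Parallel (control panel and chiller compressor): 1 − (1 − 0.81018)(1 − 0.85002) = 0.97153
Series ([0.97153], condenser-water pump, and cooling-tower fan): 0.97153 × 0.79018 × 0.99000 = 0.760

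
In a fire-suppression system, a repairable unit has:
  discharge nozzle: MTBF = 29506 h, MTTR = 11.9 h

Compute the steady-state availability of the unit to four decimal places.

A(discharge nozzle) = MTBF/(MTBF+MTTR) = 29506/(29506+11.9) = 0.9996

0.9996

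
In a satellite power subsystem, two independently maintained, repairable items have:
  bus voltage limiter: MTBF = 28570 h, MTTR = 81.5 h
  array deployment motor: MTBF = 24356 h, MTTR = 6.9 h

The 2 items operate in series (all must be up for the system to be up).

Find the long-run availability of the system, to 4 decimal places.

0.9969

A(bus voltage limiter) = MTBF/(MTBF+MTTR) = 28570/(28570+81.5) = 0.997155
A(array deployment motor) = MTBF/(MTBF+MTTR) = 24356/(24356+6.9) = 0.999717
Series availability: 0.997155 × 0.999717 = 0.9969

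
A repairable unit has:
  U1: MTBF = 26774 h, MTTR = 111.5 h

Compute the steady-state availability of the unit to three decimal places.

A(U1) = MTBF/(MTBF+MTTR) = 26774/(26774+111.5) = 0.996

0.996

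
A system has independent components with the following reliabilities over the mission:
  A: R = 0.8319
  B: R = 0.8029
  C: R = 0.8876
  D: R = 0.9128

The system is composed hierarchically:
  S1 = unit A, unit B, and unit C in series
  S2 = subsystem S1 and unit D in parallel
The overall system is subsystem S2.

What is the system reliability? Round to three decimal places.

Series (A, B, and C): 0.83190 × 0.80290 × 0.88760 = 0.59286
Parallel ([0.59286] and D): 1 − (1 − 0.59286)(1 − 0.91280) = 0.964

0.964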